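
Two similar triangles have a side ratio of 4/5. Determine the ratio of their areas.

The ratio of areas of similar triangles equals the square of the side ratio.
Side ratio = 4:5
Area ratio = (4/5)^2 = 16/25 = 16:25

16:25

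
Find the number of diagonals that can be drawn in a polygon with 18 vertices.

Total line segments between 18 vertices = C(18,2) = 153.
Subtract the 18 sides: 153 - 18 = 135 diagonals.

135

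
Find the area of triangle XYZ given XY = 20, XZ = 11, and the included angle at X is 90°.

Area = (1/2)(20)(11) sin(90°) = (1/2)(20)(11)(1) = 110

110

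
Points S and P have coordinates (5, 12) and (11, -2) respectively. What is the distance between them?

d = sqrt((6)^2 + (-14)^2) = sqrt(232) = 2*sqrt(58)

2*sqrt(58)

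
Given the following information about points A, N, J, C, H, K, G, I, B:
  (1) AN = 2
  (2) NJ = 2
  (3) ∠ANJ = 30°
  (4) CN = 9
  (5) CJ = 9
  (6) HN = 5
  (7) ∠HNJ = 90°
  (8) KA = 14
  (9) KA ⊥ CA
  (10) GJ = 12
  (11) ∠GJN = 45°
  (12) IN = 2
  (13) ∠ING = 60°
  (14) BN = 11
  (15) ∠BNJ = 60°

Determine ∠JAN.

Step 1: By the law of cosines on triangle ANJ: AJ² = 2² + 2² − 2·2·2·cos(30°) = 1.07, so AJ ≈ 1.04.
Step 2: By the inverse law of cosines on triangle JAN: cos(∠JAN) = (1.04² + 2² − 2²) / (2·1.04·2) = 1.07/4.14 = 0.2588, so ∠JAN = 75°.

Therefore, the measure of angle ∠JAN = 75°.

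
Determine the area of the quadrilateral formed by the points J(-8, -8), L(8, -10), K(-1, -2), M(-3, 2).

Shoelace: sum of cross terms = 150, Area = (1/2)|150| = 75

75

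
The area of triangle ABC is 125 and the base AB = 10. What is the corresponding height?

Area = (1/2) * base * height
height = 2 * Area / base
height = 2 * 125 / 10
height = 250 / 10
height = 25

25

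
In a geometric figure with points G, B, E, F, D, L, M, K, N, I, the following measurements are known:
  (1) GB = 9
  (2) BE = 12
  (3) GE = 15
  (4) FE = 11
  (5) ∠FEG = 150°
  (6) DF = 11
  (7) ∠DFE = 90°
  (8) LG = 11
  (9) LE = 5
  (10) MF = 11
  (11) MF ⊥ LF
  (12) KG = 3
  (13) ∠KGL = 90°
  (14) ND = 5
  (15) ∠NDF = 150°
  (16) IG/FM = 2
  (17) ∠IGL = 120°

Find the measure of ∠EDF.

Step 1: By the law of cosines on triangle DFE: DE² = 11² + 11² − 2·11·11·cos(90°) = 242, so DE = 11·√2.
Step 2: By the inverse law of cosines on triangle EDF: cos(∠EDF) = ((11·√2)² + 11² − 11²) / (2·11·√2·11) = 242/342.24 = 0.7071, so ∠EDF = 45°.

Therefore, the measure of angle ∠EDF = 45°.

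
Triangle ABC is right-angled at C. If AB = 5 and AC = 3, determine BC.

By the Pythagorean theorem: BC^2 = AB^2 - AC^2
BC^2 = 5^2 - 3^2 = 25 - 9 = 16
BC = sqrt(16) = 4

4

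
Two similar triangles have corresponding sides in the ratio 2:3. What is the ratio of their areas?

Area ratio = (side ratio)^2 = (2/3)^2 = 4:9.

4:9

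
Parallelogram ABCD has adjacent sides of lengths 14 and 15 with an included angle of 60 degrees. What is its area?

Area = a * b * sin(theta)
Area = 14 * 15 * sin(60 degrees)
Area = 210 * sqrt(3)/2
Area = 105*sqrt(3)

105*sqrt(3)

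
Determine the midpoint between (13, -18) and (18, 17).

The midpoint is the average of the coordinates:
x: (13 + 18)/2 = 31/2
y: (-18 + 17)/2 = -1/2
Midpoint = (31/2, -1/2)

(31/2, -1/2)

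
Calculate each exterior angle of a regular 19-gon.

Each exterior angle of a regular n-gon is 360 / n.
For n = 19: 360 / 19 = 360/19 degrees.

360/19 degrees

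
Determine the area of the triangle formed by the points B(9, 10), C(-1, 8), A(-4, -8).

The Shoelace formula computes the area from vertex coordinates by summing cross products.
For vertices (9,10), (-1,8), (-4,-8):
Signed sum = 9*8 - -1*10 + -1*-8 - -4*8 + -4*10 - 9*-8
= 82 + 40 + 32 = 154
Area = (1/2)|154| = 77.

77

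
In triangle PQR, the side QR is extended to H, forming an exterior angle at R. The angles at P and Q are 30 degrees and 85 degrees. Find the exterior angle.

Exterior angle = 30 + 85 = 115 degrees (exterior angle theorem).

115 degrees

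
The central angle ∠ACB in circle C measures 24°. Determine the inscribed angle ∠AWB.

An inscribed angle intercepts an arc from a point on the circle, while the central angle intercepts the same arc from the center.
The inscribed angle is always half the central angle: 24° / 2 = 12°.

12°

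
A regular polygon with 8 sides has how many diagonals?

Each of the 8 vertices connects to 5 non-adjacent vertices via diagonals.
Total connections = 8 × 5 = 40, but each diagonal is counted twice.
Number of diagonals = 40 / 2 = 20.

20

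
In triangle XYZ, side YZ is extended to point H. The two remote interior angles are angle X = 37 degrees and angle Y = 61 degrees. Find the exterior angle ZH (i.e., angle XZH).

Exterior angle = 37 + 61 = 98 degrees (exterior angle theorem).

98 degrees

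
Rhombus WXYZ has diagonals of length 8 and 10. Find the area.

The diagonals of a rhombus divide it into four right triangles.
Each triangle has legs 8/ 2 = 4 and 10/2 = 5, so each has area (1/2)*4*5 = 10.
Four such triangles give total area = (d1 * d2) / 2 = 40.

40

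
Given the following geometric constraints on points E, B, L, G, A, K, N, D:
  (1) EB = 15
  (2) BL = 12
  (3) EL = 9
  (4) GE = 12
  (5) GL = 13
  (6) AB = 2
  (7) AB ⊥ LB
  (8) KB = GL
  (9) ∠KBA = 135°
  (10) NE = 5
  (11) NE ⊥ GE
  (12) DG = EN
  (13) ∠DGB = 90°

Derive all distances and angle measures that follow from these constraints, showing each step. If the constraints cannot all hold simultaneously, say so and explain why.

The constraints are consistent.

From the given relations:
  KB = GL = 13
  DG = EN = 5

Step 1: From LB = 12, BA = 2, and ∠LBA = 90°, by the law of cosines:
  LA² = LB² + BA² - 2·LB·BA·cos(90°) = 144 + 4 - 0 = 148
  LA = 2·√37

Step 2: From GE = 12, EN = 5, and ∠GEN = 90°, by the law of cosines:
  GN² = GE² + EN² - 2·GE·EN·cos(90°) = 144 + 25 - 0 = 169
  GN = 13

Step 3: From AB = 2, BK = 13, and ∠ABK = 135°, by the law of cosines:
  AK² = AB² + BK² - 2·AB·BK·cos(135°) = 4 + 169 + 36.77 = 209.8
  AK ≈ 14.48

Step 4: From EB = 15, EL = 9, BL = 12, by the inverse law of cosines:
  cos(∠BEL) = (EB² + EL² - BL²) / (2·EB·EL)
  ∠BEL = 53.13°

Step 5: From EG = 12, EL = 9, GL = 13, by the inverse law of cosines:
  cos(∠GEL) = (EG² + EL² - GL²) / (2·EG·EL)
  ∠GEL = 74.97°

Step 6: From BE = 15, BL = 12, EL = 9, by the inverse law of cosines:
  cos(∠EBL) = (BE² + BL² - EL²) / (2·BE·BL)
  ∠EBL = 36.87°

Step 7: From LB = 12, LE = 9, BE = 15, by the inverse law of cosines:
  cos(∠BLE) = (LB² + LE² - BE²) / (2·LB·LE)
  ∠BLE = 90°

Step 8: From LE = 9, LG = 13, EG = 12, by the inverse law of cosines:
  cos(∠ELG) = (LE² + LG² - EG²) / (2·LE·LG)
  ∠ELG = 63.06°

Step 9: From GE = 12, GL = 13, EL = 9, by the inverse law of cosines:
  cos(∠EGL) = (GE² + GL² - EL²) / (2·GE·GL)
  ∠EGL = 41.96°

Step 10: From LA = 2·√37, LB = 12, AB = 2, by the inverse law of cosines:
  cos(∠ALB) = (LA² + LB² - AB²) / (2·LA·LB)
  ∠ALB = 9.46°

Step 11: From GE = 12, GN = 13, EN = 5, by the inverse law of cosines:
  cos(∠EGN) = (GE² + GN² - EN²) / (2·GE·GN)
  ∠EGN = 22.62°

Step 12: From AB = 2, AK = 14.48, BK = 13, by the inverse law of cosines:
  cos(∠BAK) = (AB² + AK² - BK²) / (2·AB·AK)
  ∠BAK = 39.4°

Step 13: From AB = 2, AL = 2·√37, BL = 12, by the inverse law of cosines:
  cos(∠BAL) = (AB² + AL² - BL²) / (2·AB·AL)
  ∠BAL = 80.54°

Step 14: From KA = 14.48, KB = 13, AB = 2, by the inverse law of cosines:
  cos(∠AKB) = (KA² + KB² - AB²) / (2·KA·KB)
  ∠AKB = 5.6°

Step 15: From NE = 5, NG = 13, EG = 12, by the inverse law of cosines:
  cos(∠ENG) = (NE² + NG² - EG²) / (2·NE·NG)
  ∠ENG = 67.38°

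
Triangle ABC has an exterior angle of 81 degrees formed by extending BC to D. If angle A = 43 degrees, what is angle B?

angle B = 81 - 43 = 38 degrees (exterior angle theorem).

38 degrees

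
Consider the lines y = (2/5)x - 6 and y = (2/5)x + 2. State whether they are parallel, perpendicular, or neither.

Slope of line 1: m1 = 2/5
Slope of line 2: m2 = 2/5
Two lines are parallel if and only if they have equal slopes (or both are vertical).
Here m1 = m2 = 2/5, confirming the lines are parallel.

Parallel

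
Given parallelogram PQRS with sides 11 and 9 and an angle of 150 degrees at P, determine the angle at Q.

Opposite sides of a parallelogram are parallel, so consecutive angles form co-interior angles on a transversal.
Co-interior angles sum to 180°, giving angle Q = 180 - 150 = 30 degrees.

30 degrees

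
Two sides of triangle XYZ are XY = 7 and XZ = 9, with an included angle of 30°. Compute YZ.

When two sides and the included angle are known, the law of cosines gives the third side.
c^2 = a^2 + b^2 - 2ab cos(C) generalizes the Pythagorean theorem to non-right triangles.
Here: YZ^2 = 49 + 81 - 126*(sqrt(3)/2) = 130 - 63*sqrt(3)
YZ = sqrt(130 - 63*sqrt(3))

sqrt(130 - 63*sqrt(3))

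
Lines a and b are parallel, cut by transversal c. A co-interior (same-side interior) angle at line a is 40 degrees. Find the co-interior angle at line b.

Co-interior angles (same-side interior) formed by parallel lines and a transversal are supplementary (sum to 180 degrees).
The given angle is 40 degrees.
The co-interior angle = 180 - 40 = 140 degrees.

140 degrees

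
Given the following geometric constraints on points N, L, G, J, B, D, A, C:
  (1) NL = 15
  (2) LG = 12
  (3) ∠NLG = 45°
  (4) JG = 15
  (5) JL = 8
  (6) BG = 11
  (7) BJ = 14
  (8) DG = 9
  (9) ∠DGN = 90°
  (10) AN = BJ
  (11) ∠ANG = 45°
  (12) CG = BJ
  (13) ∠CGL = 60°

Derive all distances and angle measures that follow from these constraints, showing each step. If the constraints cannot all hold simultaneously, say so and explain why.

The constraints are consistent.

From the given relations:
  AN = BJ = 14
  CG = BJ = 14

Step 1: From NL = 15, LG = 12, and ∠NLG = 45°, by the law of cosines:
  NG² = NL² + LG² - 2·NL·LG·cos(45°) = 225 + 144 - 254.6 = 114.4
  NG ≈ 10.7

Step 2: From LG = 12, GC = 14, and ∠LGC = 60°, by the law of cosines:
  LC² = LG² + GC² - 2·LG·GC·cos(60°) = 144 + 196 - 168 = 172
  LC = 2·√43

Step 3: From LG = 12, LJ = 8, GJ = 15, by the inverse law of cosines:
  cos(∠GLJ) = (LG² + LJ² - GJ²) / (2·LG·LJ)
  ∠GLJ = 95.08°

Step 4: From GB = 11, GJ = 15, BJ = 14, by the inverse law of cosines:
  cos(∠BGJ) = (GB² + GJ² - BJ²) / (2·GB·GJ)
  ∠BGJ = 62.96°

Step 5: From GJ = 15, GL = 12, JL = 8, by the inverse law of cosines:
  cos(∠JGL) = (GJ² + GL² - JL²) / (2·GJ·GL)
  ∠JGL = 32.09°

Step 6: From JB = 14, JG = 15, BG = 11, by the inverse law of cosines:
  cos(∠BJG) = (JB² + JG² - BG²) / (2·JB·JG)
  ∠BJG = 44.42°

Step 7: From JG = 15, JL = 8, GL = 12, by the inverse law of cosines:
  cos(∠GJL) = (JG² + JL² - GL²) / (2·JG·JL)
  ∠GJL = 52.83°

Step 8: From BG = 11, BJ = 14, GJ = 15, by the inverse law of cosines:
  cos(∠GBJ) = (BG² + BJ² - GJ²) / (2·BG·BJ)
  ∠GBJ = 72.62°

Step 9: From NG = 10.7, GD = 9, and ∠NGD = 90°, by the law of cosines:
  ND² = NG² + GD² - 2·NG·GD·cos(90°) = 114.4 + 81 - 0 = 195.4
  ND ≈ 13.98

Step 10: From GN = 10.7, NA = 14, and ∠GNA = 45°, by the law of cosines:
  GA² = GN² + NA² - 2·GN·NA·cos(45°) = 114.4 + 196 - 211.8 = 98.64
  GA ≈ 9.93

Step 11: From NG = 10.7, NL = 15, GL = 12, by the inverse law of cosines:
  cos(∠GNL) = (NG² + NL² - GL²) / (2·NG·NL)
  ∠GNL = 52.48°

Step 12: From LC = 2·√43, LG = 12, CG = 14, by the inverse law of cosines:
  cos(∠CLG) = (LC² + LG² - CG²) / (2·LC·LG)
  ∠CLG = 67.59°

Step 13: From GL = 12, GN = 10.7, LN = 15, by the inverse law of cosines:
  cos(∠LGN) = (GL² + GN² - LN²) / (2·GL·GN)
  ∠LGN = 82.52°

Step 14: From CG = 14, CL = 2·√43, GL = 12, by the inverse law of cosines:
  cos(∠GCL) = (CG² + CL² - GL²) / (2·CG·CL)
  ∠GCL = 52.41°

Step 15: From ND = 13.98, NG = 10.7, DG = 9, by the inverse law of cosines:
  cos(∠DNG) = (ND² + NG² - DG²) / (2·ND·NG)
  ∠DNG = 40.07°

Step 16: From GA = 9.93, GN = 10.7, AN = 14, by the inverse law of cosines:
  cos(∠AGN) = (GA² + GN² - AN²) / (2·GA·GN)
  ∠AGN = 85.39°

Step 17: From DG = 9, DN = 13.98, GN = 10.7, by the inverse law of cosines:
  cos(∠GDN) = (DG² + DN² - GN²) / (2·DG·DN)
  ∠GDN = 49.93°

Step 18: From AG = 9.93, AN = 14, GN = 10.7, by the inverse law of cosines:
  cos(∠GAN) = (AG² + AN² - GN²) / (2·AG·AN)
  ∠GAN = 49.61°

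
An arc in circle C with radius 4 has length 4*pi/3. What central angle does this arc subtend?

The full circumference is 2πr = 8*pi.
The arc is 4*pi/3 / 8*pi = 1/6 of the full circle.
So the central angle = 1/6 × 360° = 60°.

60°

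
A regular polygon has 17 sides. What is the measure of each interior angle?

Each interior angle of a regular n-gon is (n - 2) * 180 / n.
For n = 17: (17 - 2) * 180 / 17 = 2700/17 = 2700/17 degrees.

2700/17 degrees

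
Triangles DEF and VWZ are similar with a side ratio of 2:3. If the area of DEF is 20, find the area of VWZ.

For similar figures, the area ratio equals the square of the side ratio.
Side ratio (DEF to VWZ) = 2:3, so area ratio = 2^2:3^2 = 4:9.
If the area of DEF is 20, then the area of VWZ = 20 * (9/4) = 45.

45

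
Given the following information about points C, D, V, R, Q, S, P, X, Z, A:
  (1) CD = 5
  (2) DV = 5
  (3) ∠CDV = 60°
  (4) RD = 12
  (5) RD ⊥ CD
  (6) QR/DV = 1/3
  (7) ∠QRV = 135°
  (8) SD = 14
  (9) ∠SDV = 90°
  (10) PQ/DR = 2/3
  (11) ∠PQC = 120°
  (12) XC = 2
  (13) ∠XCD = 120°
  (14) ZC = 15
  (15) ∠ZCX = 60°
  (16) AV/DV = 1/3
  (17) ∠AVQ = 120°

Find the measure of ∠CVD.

Step 1: By the law of cosines on triangle VDC: VC² = 5² + 5² − 2·5·5·cos(60°) = 25, so VC = 5.
Step 2: By the inverse law of cosines on triangle CVD: cos(∠CVD) = (5² + 5² − 5²) / (2·5·5) = 25/50 = 0.5, so ∠CVD = 60°.

Therefore, the measure of angle ∠CVD = 60°.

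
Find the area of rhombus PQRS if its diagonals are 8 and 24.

Area = (8 * 24) / 2 = 192 / 2 = 96

96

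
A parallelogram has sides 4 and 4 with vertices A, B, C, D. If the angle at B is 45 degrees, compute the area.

Area = 4 * 4 * sin(45°) = 16 * sqrt(2)/2 = 8*sqrt(2)

8*sqrt(2)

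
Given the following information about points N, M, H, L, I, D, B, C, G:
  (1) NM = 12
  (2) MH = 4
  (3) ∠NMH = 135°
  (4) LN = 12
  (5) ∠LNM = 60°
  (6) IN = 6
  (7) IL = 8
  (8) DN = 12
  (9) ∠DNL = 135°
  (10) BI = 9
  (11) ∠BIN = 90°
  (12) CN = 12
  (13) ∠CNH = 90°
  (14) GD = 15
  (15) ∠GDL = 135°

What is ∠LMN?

Step 1: By the law of cosines on triangle MNL: ML² = 12² + 12² − 2·12·12·cos(60°) = 144, so ML = 12.
Step 2: By the inverse law of cosines on triangle LMN: cos(∠LMN) = (12² + 12² − 12²) / (2·12·12) = 144/288 = 0.5, so ∠LMN = 60°.

Therefore, the measure of angle ∠LMN = 60°.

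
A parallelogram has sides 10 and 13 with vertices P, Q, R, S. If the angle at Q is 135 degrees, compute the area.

Area = a * b * sin(theta)
Area = 10 * 13 * sin(135 degrees)
Area = 130 * sqrt(2)/2
Area = 65*sqrt(2)

65*sqrt(2)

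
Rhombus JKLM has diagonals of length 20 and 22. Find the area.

Area of a rhombus = (d1 * d2) / 2
Area = (20 * 22) / 2
Area = 440 / 2
Area = 220

220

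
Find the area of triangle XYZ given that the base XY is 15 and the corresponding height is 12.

Area = (1/2) * base * height
Area = (1/2) * 15 * 12
Area = 90

90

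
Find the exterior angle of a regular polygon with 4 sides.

Each exterior angle of a regular n-gon is 360 / n.
For n = 4: 360 / 4 = 90 degrees.

90 degrees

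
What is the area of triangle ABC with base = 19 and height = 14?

A triangle's area is half the area of a rectangle with the same base and height.
Area = (1/2) * 19 * 14 = 133.

133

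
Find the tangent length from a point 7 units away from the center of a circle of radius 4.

Let T be the point of tangency. Then OT ⊥ XT (radius ⊥ tangent).
In right triangle OTX: OX² = OT² + XT²
7² = 4² + XT²
XT² = 33, XT = sqrt(33)

sqrt(33)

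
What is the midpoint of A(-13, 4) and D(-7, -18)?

The midpoint is the point halfway along the segment.
Move half the horizontal distance: -13 + (-7 - -13)/2 = -13 + 6/2 = -10
Move half the vertical distance: 4 + (-18 - 4)/2 = 4 + -22/2 = -7
Midpoint = (-10, -7)

(-10, -7)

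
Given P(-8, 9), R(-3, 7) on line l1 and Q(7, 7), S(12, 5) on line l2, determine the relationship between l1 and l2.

Slope of line 1: m1 = (7 - 9)/(-3 - -8) = -2/5 = -2/5
Slope of line 2: m2 = (5 - 7)/(12 - 7) = -2/5 = -2/5
m1 = m2, so the lines are parallel.

Parallel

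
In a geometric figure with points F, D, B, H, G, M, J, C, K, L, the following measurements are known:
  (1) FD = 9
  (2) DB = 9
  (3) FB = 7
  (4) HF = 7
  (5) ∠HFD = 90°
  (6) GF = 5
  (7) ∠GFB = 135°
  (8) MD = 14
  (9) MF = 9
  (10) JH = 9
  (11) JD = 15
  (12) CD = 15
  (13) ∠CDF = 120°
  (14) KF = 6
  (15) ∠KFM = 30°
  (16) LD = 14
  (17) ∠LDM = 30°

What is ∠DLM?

Step 1: By the law of cosines on triangle LDM: LM² = 14² + 14² − 2·14·14·cos(30°) = 52.52, so LM ≈ 7.25.
Step 2: By the inverse law of cosines on triangle DLM: cos(∠DLM) = (14² + 7.25² − 14²) / (2·14·7.25) = 52.52/202.91 = 0.2588, so ∠DLM = 75°.

Therefore, the measure of angle ∠DLM = 75°.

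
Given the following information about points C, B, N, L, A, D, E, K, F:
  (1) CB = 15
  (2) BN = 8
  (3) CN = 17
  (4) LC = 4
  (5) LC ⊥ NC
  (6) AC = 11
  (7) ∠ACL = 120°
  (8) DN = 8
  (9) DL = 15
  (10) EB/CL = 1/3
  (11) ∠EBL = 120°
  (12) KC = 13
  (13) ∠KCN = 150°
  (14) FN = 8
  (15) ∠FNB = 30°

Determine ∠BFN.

Step 1: By the law of cosines on triangle FNB: FB² = 8² + 8² − 2·8·8·cos(30°) = 17.15, so FB ≈ 4.14.
Step 2: By the inverse law of cosines on triangle BFN: cos(∠BFN) = (4.14² + 8² − 8²) / (2·4.14·8) = 17.15/66.26 = 0.2588, so ∠BFN = 75°.

Therefore, the measure of angle ∠BFN = 75°.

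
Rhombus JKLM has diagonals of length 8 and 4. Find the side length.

Half-diagonals are 4 and 2. side = sqrt(4^2 + 2^2) = sqrt(20) = 2*sqrt(5)

2*sqrt(5)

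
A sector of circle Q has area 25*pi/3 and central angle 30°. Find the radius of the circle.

r² = 360 × 25*pi/3 / (π × 30) = 100, so r = 10.

10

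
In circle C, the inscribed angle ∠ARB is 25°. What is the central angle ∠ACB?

The inscribed angle theorem states that a central angle is always twice any inscribed angle that subtends the same arc.
Since the inscribed angle is 25°, the central angle = 2 × 25° = 50°.

50°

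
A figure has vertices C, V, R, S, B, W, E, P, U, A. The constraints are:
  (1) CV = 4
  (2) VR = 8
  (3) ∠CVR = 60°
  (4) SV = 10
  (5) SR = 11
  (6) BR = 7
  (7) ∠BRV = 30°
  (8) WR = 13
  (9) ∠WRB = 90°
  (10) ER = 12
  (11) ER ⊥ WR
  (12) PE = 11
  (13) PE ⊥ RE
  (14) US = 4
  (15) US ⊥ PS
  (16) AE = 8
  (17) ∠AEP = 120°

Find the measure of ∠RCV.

Step 1: By the law of cosines on triangle CVR: CR² = 4² + 8² − 2·4·8·cos(60°) = 48, so CR = 4·√3.
Step 2: By the inverse law of cosines on triangle RCV: cos(∠RCV) = ((4·√3)² + 4² − 8²) / (2·4·√3·4) = 0/55.43 = 0, so ∠RCV = 90°.

Therefore, the measure of angle ∠RCV = 90°.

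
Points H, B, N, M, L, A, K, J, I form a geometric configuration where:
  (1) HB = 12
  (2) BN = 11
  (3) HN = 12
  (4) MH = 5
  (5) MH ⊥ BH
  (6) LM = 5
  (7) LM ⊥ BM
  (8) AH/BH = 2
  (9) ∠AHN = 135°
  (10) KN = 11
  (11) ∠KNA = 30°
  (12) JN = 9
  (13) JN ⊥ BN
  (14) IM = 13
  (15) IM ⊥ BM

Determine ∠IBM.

Step 1: By the law of cosines on triangle BHM: BM² = 12² + 5² − 2·12·5·cos(90°) = 169, so BM = 13.
Step 2: By the law of cosines on triangle BMI: BI² = 13² + 13² − 2·13·13·cos(90°) = 338, so BI = 13·√2.
Step 3: By the inverse law of cosines on triangle IBM: cos(∠IBM) = ((13·√2)² + 13² − 13²) / (2·13·√2·13) = 338/478 = 0.7071, so ∠IBM = 45°.

Therefore, the measure of angle ∠IBM = 45°.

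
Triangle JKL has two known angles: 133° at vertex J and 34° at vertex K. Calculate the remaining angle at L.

The interior angles sum to 180°: angle L = 180 - 133 - 34 = 13°.
The triangle is obtuse (angles 133°, 34°, 13°).

13 degrees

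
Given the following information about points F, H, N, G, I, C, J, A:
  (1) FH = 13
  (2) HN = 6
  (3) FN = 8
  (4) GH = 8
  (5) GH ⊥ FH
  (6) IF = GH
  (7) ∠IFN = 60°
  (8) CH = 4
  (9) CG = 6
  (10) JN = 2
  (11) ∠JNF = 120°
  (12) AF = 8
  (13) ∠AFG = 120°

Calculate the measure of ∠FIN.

From the given relations: IF = GH = 8.
Step 1: By the law of cosines on triangle IFN: IN² = 8² + 8² − 2·8·8·cos(60°) = 64, so IN = 8.
Step 2: By the inverse law of cosines on triangle FIN: cos(∠FIN) = (8² + 8² − 8²) / (2·8·8) = 64/128 = 0.5, so ∠FIN = 60°.

Therefore, the measure of angle ∠FIN = 60°.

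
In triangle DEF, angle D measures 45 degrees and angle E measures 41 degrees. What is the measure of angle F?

The interior angles sum to 180°: angle F = 180 - 45 - 41 = 94°.
The triangle is obtuse (angles 45°, 41°, 94°).

94 degrees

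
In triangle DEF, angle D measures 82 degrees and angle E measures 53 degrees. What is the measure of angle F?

angle F = 180 - 82 - 53 = 45 degrees.

45 degrees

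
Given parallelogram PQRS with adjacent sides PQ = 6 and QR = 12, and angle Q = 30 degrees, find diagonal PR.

The diagonal of a parallelogram can be found by treating two adjacent sides and the diagonal as a triangle.
Applying the law of cosines with sides 6, 12 and included angle 30°:
d^2 = 36 + 144 - 144*cos(30°) = 180 - 72*sqrt(3)
d = 6*sqrt(5 - 2*sqrt(3))

6*sqrt(5 - 2*sqrt(3))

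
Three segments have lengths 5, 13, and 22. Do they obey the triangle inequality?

No.
The triangle inequality is violated: 5 + 13 = 18 ≤ 22.
These lengths cannot form a triangle.

No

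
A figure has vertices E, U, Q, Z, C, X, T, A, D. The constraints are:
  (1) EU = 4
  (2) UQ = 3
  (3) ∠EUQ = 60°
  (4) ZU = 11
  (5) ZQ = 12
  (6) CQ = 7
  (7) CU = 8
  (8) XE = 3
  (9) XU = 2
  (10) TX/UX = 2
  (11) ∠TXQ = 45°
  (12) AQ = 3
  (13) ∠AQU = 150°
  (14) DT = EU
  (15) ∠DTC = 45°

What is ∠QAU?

Step 1: By the law of cosines on triangle AQU: AU² = 3² + 3² − 2·3·3·cos(150°) = 33.59, so AU ≈ 5.8.
Step 2: By the inverse law of cosines on triangle QAU: cos(∠QAU) = (3² + 5.8² − 3²) / (2·3·5.8) = 33.59/34.77 = 0.9659, so ∠QAU = 15°.

Therefore, the measure of angle ∠QAU = 15°.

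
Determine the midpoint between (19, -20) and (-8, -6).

The midpoint is the average of the coordinates:
x: (19 + -8)/2 = 11/2
y: (-20 + -6)/2 = -13
Midpoint = (11/2, -13)

(11/2, -13)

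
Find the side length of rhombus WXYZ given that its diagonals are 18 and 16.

The diagonals of a rhombus bisect each other at right angles.
Half-diagonals: 18/2 = 9 and 16/2 = 8
side = sqrt(9^2 + 8^2)
side = sqrt(81 + 64)
side = sqrt(145)

sqrt(145)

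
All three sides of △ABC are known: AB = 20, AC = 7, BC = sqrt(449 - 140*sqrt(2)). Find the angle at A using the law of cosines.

When all three sides of a triangle are known, the law of cosines can be rearranged to find any angle.
cos(C) = (a² + b² - c²) / (2ab) gives cos(A) = sqrt(2)/2.
Taking the inverse cosine: A = 45°.

45°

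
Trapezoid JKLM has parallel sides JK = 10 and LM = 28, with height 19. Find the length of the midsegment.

The midsegment of a trapezoid = (base1 + base2) / 2
midsegment = (10 + 28) / 2
midsegment = 38 / 2
midsegment = 19

19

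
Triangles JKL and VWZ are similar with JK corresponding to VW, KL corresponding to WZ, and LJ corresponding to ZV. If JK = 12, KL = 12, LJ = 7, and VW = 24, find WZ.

Similar triangles have proportional sides. Setting up the proportion:
VW / JK = WZ / KL
24 / 12 = WZ / 12
WZ = 12 * 24 / 12 = 24.

24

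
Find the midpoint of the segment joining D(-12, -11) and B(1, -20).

The midpoint is the point halfway along the segment.
Move half the horizontal distance: -12 + (1 - -12)/2 = -12 + 13/2 = -11/2
Move half the vertical distance: -11 + (-20 - -11)/2 = -11 + -9/2 = -31/2
Midpoint = (-11/2, -31/2)

(-11/2, -31/2)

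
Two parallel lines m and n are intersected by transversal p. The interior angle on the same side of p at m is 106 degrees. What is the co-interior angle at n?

Co-interior (same-side interior) angles are between the parallel lines on the same side of the transversal.
Unlike corresponding or alternate interior angles, they are supplementary rather than equal.
So the angle = 180 - 106 = 74 degrees.

74 degrees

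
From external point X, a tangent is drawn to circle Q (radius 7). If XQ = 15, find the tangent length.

Let T be the point of tangency. Then QT ⊥ XT (radius ⊥ tangent).
In right triangle QTX: QX² = QT² + XT²
15² = 7² + XT²
XT² = 176, XT = 4*sqrt(11)

4*sqrt(11)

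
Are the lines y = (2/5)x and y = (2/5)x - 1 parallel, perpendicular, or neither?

Slope of line 1: m1 = 2/5
Slope of line 2: m2 = 2/5
Two lines are parallel if and only if they have equal slopes (or both are vertical).
Here m1 = m2 = 2/5, confirming the lines are parallel.

Parallel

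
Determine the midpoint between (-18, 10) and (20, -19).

The midpoint is the average of the coordinates:
x: (-18 + 20)/2 = 1
y: (10 + -19)/2 = -9/2
Midpoint = (1, -9/2)

(1, -9/2)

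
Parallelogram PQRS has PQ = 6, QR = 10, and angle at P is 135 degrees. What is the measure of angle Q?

In a parallelogram, consecutive angles are supplementary (sum to 180°).
angle Q = 180 - angle P
angle Q = 180 - 135
angle Q = 45 degrees

45 degrees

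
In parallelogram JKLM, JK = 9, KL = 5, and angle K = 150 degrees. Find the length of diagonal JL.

Law of cosines: d^2 = 9^2 + 5^2 - 2(9)(5)cos(150°) = 45*sqrt(3) + 106, so d = sqrt(45*sqrt(3) + 106).

sqrt(45*sqrt(3) + 106)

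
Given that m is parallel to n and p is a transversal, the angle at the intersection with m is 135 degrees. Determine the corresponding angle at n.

When a transversal crosses parallel lines, angles in the same position at each intersection are called corresponding angles.
These are always equal, so the answer is 135 degrees.

135 degrees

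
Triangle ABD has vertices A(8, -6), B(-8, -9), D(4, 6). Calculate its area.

The Shoelace formula computes the area from vertex coordinates by summing cross products.
For vertices (8,-6), (-8,-9), (4,6):
Signed sum = 8*-9 - -8*-6 + -8*6 - 4*-9 + 4*-6 - 8*6
= -120 + -12 + -72 = -204
Area = (1/2)|-204| = 102.

102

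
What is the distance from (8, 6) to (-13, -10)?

The horizontal distance is |-13 - 8| = 21 and the vertical distance is |-10 - 6| = 16.
By the Pythagorean theorem, d = sqrt(21^2 + 16^2) = sqrt(697).

sqrt(697)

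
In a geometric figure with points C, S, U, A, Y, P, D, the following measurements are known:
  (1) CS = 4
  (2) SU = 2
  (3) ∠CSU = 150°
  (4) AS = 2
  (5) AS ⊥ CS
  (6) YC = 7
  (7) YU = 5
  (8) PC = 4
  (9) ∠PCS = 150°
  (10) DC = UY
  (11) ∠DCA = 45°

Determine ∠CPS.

Step 1: By the law of cosines on triangle PCS: PS² = 4² + 4² − 2·4·4·cos(150°) = 59.71, so PS ≈ 7.73.
Step 2: By the inverse law of cosines on triangle CPS: cos(∠CPS) = (4² + 7.73² − 4²) / (2·4·7.73) = 59.71/61.82 = 0.9659, so ∠CPS = 15°.

Therefore, the measure of angle ∠CPS = 15°.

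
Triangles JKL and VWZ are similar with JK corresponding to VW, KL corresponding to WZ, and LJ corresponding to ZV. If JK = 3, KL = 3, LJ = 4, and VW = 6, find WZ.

k = 6/3 = 2. WZ = 2 * 3 = 6.

6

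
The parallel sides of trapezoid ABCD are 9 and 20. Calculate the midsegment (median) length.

The midsegment of a trapezoid = (base1 + base2) / 2
midsegment = (9 + 20) / 2
midsegment = 29 / 2
midsegment = 29/2

29/2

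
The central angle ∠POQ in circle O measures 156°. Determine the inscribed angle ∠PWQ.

By the inscribed angle theorem, the inscribed angle is half the central angle.
Inscribed angle = 156° / 2 = 78°

78°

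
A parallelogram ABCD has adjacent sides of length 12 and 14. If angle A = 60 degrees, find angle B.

Opposite sides of a parallelogram are parallel, so consecutive angles form co-interior angles on a transversal.
Co-interior angles sum to 180°, giving angle B = 180 - 60 = 120 degrees.

120 degrees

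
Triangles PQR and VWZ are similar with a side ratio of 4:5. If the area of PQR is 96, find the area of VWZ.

For similar figures, the area ratio equals the square of the side ratio.
Side ratio (PQR to VWZ) = 4:5, so area ratio = 4^2:5^2 = 16:25.
If the area of PQR is 96, then the area of VWZ = 96 * (25/16) = 150.

150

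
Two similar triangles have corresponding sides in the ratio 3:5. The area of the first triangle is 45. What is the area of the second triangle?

The ratio of areas of similar triangles = (side ratio)^2.
Side ratio = 3:5, so area ratio = 9:25.
Area of the second triangle / Area of the first triangle = 25/9
Area of the second triangle = 45 * 25/9 = 125

125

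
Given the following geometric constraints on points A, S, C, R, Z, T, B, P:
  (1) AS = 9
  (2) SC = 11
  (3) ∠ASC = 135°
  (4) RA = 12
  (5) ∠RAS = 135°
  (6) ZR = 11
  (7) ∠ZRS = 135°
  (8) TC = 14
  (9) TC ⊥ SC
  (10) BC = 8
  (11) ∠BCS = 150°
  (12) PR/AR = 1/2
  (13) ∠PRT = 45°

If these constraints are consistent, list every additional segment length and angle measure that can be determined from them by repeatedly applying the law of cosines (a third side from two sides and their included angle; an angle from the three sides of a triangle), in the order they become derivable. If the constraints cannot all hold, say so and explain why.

The constraints are consistent. Derivable facts, in order:
After 1 step:
- AC ≈ 18.49
- SB ≈ 18.37
- SR ≈ 19.44
- ST ≈ 17.8
After 2 steps:
- SZ ≈ 28.3
- ∠ACS = 20.13°
- ∠ARS = 19.11°
- ∠ASR = 25.89°
- ∠BSC = 12.58°
- ∠CAS = 24.87°
- ∠CBS = 17.42°
- ∠CST = 51.84°
- ∠CTS = 38.16°
After 3 steps:
- ∠RSZ = 15.95°
- ∠RZS = 29.05°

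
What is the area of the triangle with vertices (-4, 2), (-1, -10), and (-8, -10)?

Shoelace: Area = (1/2)|-4(-10--10) + -1(-10-2) + -8(2--10)| = (1/2)(84) = 42

42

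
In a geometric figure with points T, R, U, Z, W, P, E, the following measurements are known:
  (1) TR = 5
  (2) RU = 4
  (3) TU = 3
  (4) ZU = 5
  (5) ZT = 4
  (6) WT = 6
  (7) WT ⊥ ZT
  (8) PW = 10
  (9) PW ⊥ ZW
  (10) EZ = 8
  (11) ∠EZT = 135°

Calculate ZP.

Step 1: By the law of cosines on triangle ZTW: ZW² = 4² + 6² − 2·4·6·cos(90°) = 52, so ZW = 2·√13.
Step 2: By the law of cosines on triangle ZWP: ZP² = (2·√13)² + 10² − 2·2·√13·10·cos(90°) = 152, so ZP = 2·√38.

Therefore, the length of ZP = 2·√38.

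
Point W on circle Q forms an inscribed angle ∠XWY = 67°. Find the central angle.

Central angle = 2 × 67° = 134° (inscribed angle theorem).

134°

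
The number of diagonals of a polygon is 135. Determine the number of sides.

Using d = n(n - 3)/2, we solve 135 = n(n - 3)/2.
So n(n - 3) = 270.
Testing n = 18: 18 * 15 = 270 = 270. Correct.
The polygon has 18 sides.

18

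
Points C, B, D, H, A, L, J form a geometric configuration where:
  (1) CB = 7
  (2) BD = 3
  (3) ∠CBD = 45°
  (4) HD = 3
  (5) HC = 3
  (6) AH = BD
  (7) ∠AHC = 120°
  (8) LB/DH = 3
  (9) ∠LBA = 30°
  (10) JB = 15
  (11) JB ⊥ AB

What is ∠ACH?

From the given relations: AH = BD = 3.
Step 1: By the law of cosines on triangle CHA: CA² = 3² + 3² − 2·3·3·cos(120°) = 27, so CA = 3·√3.
Step 2: By the inverse law of cosines on triangle ACH: cos(∠ACH) = ((3·√3)² + 3² − 3²) / (2·3·√3·3) = 27/31.18 = 0.866, so ∠ACH = 30°.

Therefore, the measure of angle ∠ACH = 30°.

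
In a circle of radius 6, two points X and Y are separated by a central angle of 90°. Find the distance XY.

Chord length = 2r sin(θ/2)
= 2 × 6 × sin(90°/2)
= 2 × 6 × sin(45°)
= 6*sqrt(2)

6*sqrt(2)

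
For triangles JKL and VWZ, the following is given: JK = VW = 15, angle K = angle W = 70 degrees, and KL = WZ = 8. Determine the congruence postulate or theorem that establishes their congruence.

The given information matches SAS: Two pairs of corresponding sides and the included angle are equal (Side-Angle-Side).

SAS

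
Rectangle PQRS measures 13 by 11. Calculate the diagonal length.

A rectangle's diagonal splits it into two right triangles, with the diagonal as the hypotenuse.
By the Pythagorean theorem, d^2 = 13^2 + 11^2 = 290.
Therefore d = sqrt(290).

sqrt(290)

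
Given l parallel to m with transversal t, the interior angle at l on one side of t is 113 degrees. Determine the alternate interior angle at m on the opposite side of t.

Alternate interior angles formed by parallel lines and a transversal are equal.
The given angle is 113 degrees.
The alternate interior angle = 113 degrees.

113 degrees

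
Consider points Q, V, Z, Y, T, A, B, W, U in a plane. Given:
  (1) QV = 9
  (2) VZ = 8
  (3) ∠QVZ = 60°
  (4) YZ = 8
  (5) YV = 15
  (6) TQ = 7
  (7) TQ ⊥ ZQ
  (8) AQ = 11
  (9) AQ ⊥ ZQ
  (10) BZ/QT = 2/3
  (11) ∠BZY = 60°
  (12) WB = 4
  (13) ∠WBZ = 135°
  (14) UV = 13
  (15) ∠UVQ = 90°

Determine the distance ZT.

Step 1: By the law of cosines on triangle ZVQ: ZQ² = 8² + 9² − 2·8·9·cos(60°) = 73, so ZQ = √73.
Step 2: By the law of cosines on triangle ZQT: ZT² = √73² + 7² − 2·√73·7·cos(90°) = 122, so ZT = √122.

Therefore, the length of ZT = √122.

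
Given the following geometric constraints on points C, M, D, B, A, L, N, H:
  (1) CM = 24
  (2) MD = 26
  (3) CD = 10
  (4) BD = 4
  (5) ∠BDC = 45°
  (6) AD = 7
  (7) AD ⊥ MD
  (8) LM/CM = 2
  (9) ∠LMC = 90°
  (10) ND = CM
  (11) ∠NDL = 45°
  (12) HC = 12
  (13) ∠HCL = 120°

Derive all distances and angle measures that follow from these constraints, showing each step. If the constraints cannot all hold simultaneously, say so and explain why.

The constraints are consistent.

From the given relations:
  LM = 2·CM = 2·24 = 48
  ND = CM = 24

Step 1: From CD = 10, DB = 4, and ∠CDB = 45°, by the law of cosines:
  CB² = CD² + DB² - 2·CD·DB·cos(45°) = 100 + 16 - 56.57 = 59.43
  CB ≈ 7.71

Step 2: From CM = 24, ML = 48, and ∠CML = 90°, by the law of cosines:
  CL² = CM² + ML² - 2·CM·ML·cos(90°) = 576 + 2304 - 0 = 2880
  CL ≈ 53.67

Step 3: From MD = 26, DA = 7, and ∠MDA = 90°, by the law of cosines:
  MA² = MD² + DA² - 2·MD·DA·cos(90°) = 676 + 49 - 0 = 725
  MA = 5·√29

Step 4: From CD = 10, CM = 24, DM = 26, by the inverse law of cosines:
  cos(∠DCM) = (CD² + CM² - DM²) / (2·CD·CM)
  ∠DCM = 90°

Step 5: From MC = 24, MD = 26, CD = 10, by the inverse law of cosines:
  cos(∠CMD) = (MC² + MD² - CD²) / (2·MC·MD)
  ∠CMD = 22.62°

Step 6: From DC = 10, DM = 26, CM = 24, by the inverse law of cosines:
  cos(∠CDM) = (DC² + DM² - CM²) / (2·DC·DM)
  ∠CDM = 67.38°

Step 7: From LC = 53.67, CH = 12, and ∠LCH = 120°, by the law of cosines:
  LH² = LC² + CH² - 2·LC·CH·cos(120°) = 2880 + 144 + 644 = 3668
  LH ≈ 60.56

Step 8: From CB = 7.71, CD = 10, BD = 4, by the inverse law of cosines:
  cos(∠BCD) = (CB² + CD² - BD²) / (2·CB·CD)
  ∠BCD = 21.52°

Step 9: From CL = 53.67, CM = 24, LM = 48, by the inverse law of cosines:
  cos(∠LCM) = (CL² + CM² - LM²) / (2·CL·CM)
  ∠LCM = 63.43°

Step 10: From MA = 5·√29, MD = 26, AD = 7, by the inverse law of cosines:
  cos(∠AMD) = (MA² + MD² - AD²) / (2·MA·MD)
  ∠AMD = 15.07°

Step 11: From BC = 7.71, BD = 4, CD = 10, by the inverse law of cosines:
  cos(∠CBD) = (BC² + BD² - CD²) / (2·BC·BD)
  ∠CBD = 113.48°

Step 12: From AD = 7, AM = 5·√29, DM = 26, by the inverse law of cosines:
  cos(∠DAM) = (AD² + AM² - DM²) / (2·AD·AM)
  ∠DAM = 74.93°

Step 13: From LC = 53.67, LM = 48, CM = 24, by the inverse law of cosines:
  cos(∠CLM) = (LC² + LM² - CM²) / (2·LC·LM)
  ∠CLM = 26.57°

Step 14: From LC = 53.67, LH = 60.56, CH = 12, by the inverse law of cosines:
  cos(∠CLH) = (LC² + LH² - CH²) / (2·LC·LH)
  ∠CLH = 9.88°

Step 15: From HC = 12, HL = 60.56, CL = 53.67, by the inverse law of cosines:
  cos(∠CHL) = (HC² + HL² - CL²) / (2·HC·HL)
  ∠CHL = 50.12°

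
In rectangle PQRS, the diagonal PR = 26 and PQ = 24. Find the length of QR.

The diagonal of a rectangle forms a right triangle with the two sides.
Rearranging the Pythagorean theorem: missing side = sqrt(d^2 - known^2).
= sqrt(676 - 576) = sqrt(100) = 10.

10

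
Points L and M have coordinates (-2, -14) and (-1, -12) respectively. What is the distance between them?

d = sqrt((1)^2 + (2)^2) = sqrt(5)

sqrt(5)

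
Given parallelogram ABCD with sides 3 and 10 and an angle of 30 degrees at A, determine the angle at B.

Opposite sides of a parallelogram are parallel, so consecutive angles form co-interior angles on a transversal.
Co-interior angles sum to 180°, giving angle B = 180 - 30 = 150 degrees.

150 degrees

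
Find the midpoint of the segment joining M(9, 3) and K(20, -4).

The midpoint is the average of the coordinates:
x: (9 + 20)/2 = 29/2
y: (3 + -4)/2 = -1/2
Midpoint = (29/2, -1/2)

(29/2, -1/2)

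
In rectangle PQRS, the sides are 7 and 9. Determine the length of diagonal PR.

Using the Pythagorean theorem:
d² = 7² + 9² = 49 + 81 = 130
d = sqrt(130)

sqrt(130)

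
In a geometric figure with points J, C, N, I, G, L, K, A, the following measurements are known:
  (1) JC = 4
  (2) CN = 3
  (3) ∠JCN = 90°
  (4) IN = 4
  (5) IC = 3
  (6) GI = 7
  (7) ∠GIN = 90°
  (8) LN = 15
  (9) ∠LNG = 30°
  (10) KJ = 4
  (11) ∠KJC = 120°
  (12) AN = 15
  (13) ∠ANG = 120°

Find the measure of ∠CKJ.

Step 1: By the law of cosines on triangle KJC: KC² = 4² + 4² − 2·4·4·cos(120°) = 48, so KC = 4·√3.
Step 2: By the inverse law of cosines on triangle CKJ: cos(∠CKJ) = ((4·√3)² + 4² − 4²) / (2·4·√3·4) = 48/55.43 = 0.866, so ∠CKJ = 30°.

Therefore, the measure of angle ∠CKJ = 30°.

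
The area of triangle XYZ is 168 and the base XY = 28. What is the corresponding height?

Area = (1/2) * base * height
height = 2 * Area / base
height = 2 * 168 / 28
height = 336 / 28
height = 12

12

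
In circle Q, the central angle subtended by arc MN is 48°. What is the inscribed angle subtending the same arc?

Inscribed angle = 48° / 2 = 24° (inscribed angle theorem).

24°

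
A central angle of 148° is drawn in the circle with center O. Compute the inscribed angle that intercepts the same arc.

An inscribed angle intercepts an arc from a point on the circle, while the central angle intercepts the same arc from the center.
The inscribed angle is always half the central angle: 148° / 2 = 74°.

74°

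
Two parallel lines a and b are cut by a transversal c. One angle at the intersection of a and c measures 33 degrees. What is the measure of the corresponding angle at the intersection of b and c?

Corresponding angles are equal: 33 degrees.

33 degrees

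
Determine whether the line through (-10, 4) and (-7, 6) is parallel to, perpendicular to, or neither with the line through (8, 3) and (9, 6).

Slope of line 1: m1 = (6 - 4)/(-7 - -10) = 2/3 = 2/3
Slope of line 2: m2 = (6 - 3)/(9 - 8) = 3/1 = 3
m1 != m2 and m1*m2 = 2 != -1. Neither.

Neither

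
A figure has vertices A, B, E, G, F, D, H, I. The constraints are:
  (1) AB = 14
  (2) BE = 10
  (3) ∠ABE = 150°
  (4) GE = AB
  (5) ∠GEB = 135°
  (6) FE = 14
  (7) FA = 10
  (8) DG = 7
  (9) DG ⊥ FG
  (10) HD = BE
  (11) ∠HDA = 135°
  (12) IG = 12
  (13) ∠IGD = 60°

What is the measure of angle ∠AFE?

Step 1: By the law of cosines on triangle ABE: AE² = 14² + 10² − 2·14·10·cos(150°) = 538.49, so AE ≈ 23.21.
Step 2: By the inverse law of cosines on triangle AFE: cos(∠AFE) = (10² + 14² − 23.21²) / (2·10·14) = -242.49/280 = -0.866, so ∠AFE = 150°.

Therefore, the measure of angle ∠AFE = 150°.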